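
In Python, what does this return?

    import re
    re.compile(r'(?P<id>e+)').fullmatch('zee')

`re.fullmatch` requires the pattern to consume the entire string.
Here the pattern can't cover the whole string, so the call returns None.

None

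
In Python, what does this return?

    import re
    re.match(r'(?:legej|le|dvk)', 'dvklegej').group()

`re.match` only tries the pattern at the start of the string.
The match spans [0:3] → 'dvk'.

'dvk'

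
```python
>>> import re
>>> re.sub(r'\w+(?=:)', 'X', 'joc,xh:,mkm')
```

The lookaround is zero-width — it requires the adjacent text to match without consuming it, so the asserted text isn't part of the match.
Each match is replaced by 'X'.

'joc,X:,mkm'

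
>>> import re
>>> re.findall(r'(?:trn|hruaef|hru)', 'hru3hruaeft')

['hru', 'hruaef']

Alternation tries branches left to right and keeps the first one that lets the overall match succeed at that position.
With no groups in the pattern, `findall` gives back each whole match — 2 here.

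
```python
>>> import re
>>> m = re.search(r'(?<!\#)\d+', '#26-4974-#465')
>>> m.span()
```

A negative assertion filters positions out without eating any characters.
The match spans [2:3] → '6'.

(2, 3)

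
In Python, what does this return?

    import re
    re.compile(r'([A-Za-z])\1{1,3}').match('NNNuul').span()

After group 1 captures some text, `\1` only succeeds where that same text appears again.
`re.match` only tries the pattern at the start of the string.
The match spans [0:3] → 'NNN'.
Captured: group 1 = 'N'.

(0, 3)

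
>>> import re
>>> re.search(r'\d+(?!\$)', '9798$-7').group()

A negative assertion filters positions out without eating any characters.
`re.search` scans for the first position where the pattern succeeds.
The match spans [0:3] → '979'.

'979'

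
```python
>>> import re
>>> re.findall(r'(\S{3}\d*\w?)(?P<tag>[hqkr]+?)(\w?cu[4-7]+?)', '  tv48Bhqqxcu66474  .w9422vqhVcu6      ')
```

The pattern matches exactly 3 of a non-whitespace character, then zero or more of a digit, then optionally a word character (captured); then one or more of one of [hqkr] (lazy) (captured as 'tag'); then optionally a word character, then the literal 'cu', then one or more of a character in [4-7] (lazy) (captured).
Lazy quantifiers expand one character at a time until the remainder of the pattern can match.
Walking the string: at [2:14] match 'tv48Bhqqxcu6', groups = ('tv48B', 'hqq', 'xcu6'); at [20:33] match '.w9422vqhVcu6', groups = ('.w9422v', 'qh', 'Vcu6').
Multiple groups make `findall` return tuples — one 3-tuple for each match.

[('tv48B', 'hqq', 'xcu6'), ('.w9422v', 'qh', 'Vcu6')]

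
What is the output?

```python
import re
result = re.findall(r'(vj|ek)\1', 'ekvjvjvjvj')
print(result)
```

['vj', 'vj']

`\1` has to match the exact text group 1 already captured.
Scanning left to right: at [2:6] match 'vjvj', group 1 = 'vj'; at [6:10] match 'vjvj', group 1 = 'vj'.
`findall` collects group 1 from each match (2 total).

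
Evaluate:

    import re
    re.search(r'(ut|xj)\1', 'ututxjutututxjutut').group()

'utut'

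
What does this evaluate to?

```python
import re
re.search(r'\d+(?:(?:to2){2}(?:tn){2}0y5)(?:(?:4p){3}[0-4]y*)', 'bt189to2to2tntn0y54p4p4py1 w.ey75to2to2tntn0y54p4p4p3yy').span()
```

(31, 55)

This matches one or more of a digit; then the literal 'to2' repeated 2 times, then the literal 'tn' repeated 2 times, then the literal '0y5' (non-capturing group); then the literal '4p' repeated 3 times, then a character in [0-4], then zero or more of the literal 'y' (non-capturing group).
`re.search` scans for the first position where the pattern succeeds.
The match spans [31:55] → '75to2to2tntn0y54p4p4p3yy'.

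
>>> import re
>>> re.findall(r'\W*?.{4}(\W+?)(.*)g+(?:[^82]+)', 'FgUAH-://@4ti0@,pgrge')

[('-', '://@4ti0@,pgr')]

Because the quantifier is non-greedy, it stops expanding at the earliest point where the rest of the pattern can succeed.
With 2 capturing groups, `findall` returns a 2-tuple per match.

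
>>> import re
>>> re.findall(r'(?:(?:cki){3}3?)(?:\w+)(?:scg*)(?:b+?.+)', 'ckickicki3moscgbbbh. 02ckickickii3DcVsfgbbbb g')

Since nothing is captured, `findall` lists the 1 matched substring directly.

['ckickicki3moscgbbbh. 02ckickickii3DcVsfgbbbb g']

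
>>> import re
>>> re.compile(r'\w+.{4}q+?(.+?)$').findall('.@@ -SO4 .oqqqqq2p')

The pattern matches one or more of a word character, then exactly 4 of any character, then one or more of the literal 'q' (lazy); then one or more of any character (lazy) (captured); then anchored at the end.
A `+?`/`*?`/`{m,n}?` starts at its minimum and grows only as far as needed for what follows to match.
Walking the string: at [5:18] match 'SO4 .oqqqqq2p', group 1 = 'qqq2p'.
`findall` collects group 1 from the one match (1 total).

['qqq2p']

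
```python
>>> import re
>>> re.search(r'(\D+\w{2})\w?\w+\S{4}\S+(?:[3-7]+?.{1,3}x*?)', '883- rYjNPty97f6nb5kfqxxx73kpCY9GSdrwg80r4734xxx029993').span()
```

The match spans [3:48] → '- rYjNPty97f6nb5kfqxxx73kpCY9GSdrwg80r4734xxx'.

(3, 48)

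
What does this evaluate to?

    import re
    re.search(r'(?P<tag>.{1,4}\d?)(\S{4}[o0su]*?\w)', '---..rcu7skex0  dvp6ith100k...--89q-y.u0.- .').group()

'---..rcu7'

The pattern matches 1 to 4 of any character, then optionally a digit (captured as 'tag'); then exactly 4 of a non-whitespace character, then zero or more of one of [o0su] (lazy), then a word character (captured).
`re.search` tries every starting position until one works.
The match spans [0:9] → '---..rcu7'.
Captured: group 1 = '---.', group 2 = '.rcu7'.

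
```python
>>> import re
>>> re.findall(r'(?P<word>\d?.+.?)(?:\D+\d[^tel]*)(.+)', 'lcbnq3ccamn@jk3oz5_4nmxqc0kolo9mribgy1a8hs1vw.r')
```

[('lcbnq3ccamn@jk3oz5_4nmxqc0kolo9mribgy1a8h', 'r')]

The pattern matches optionally a digit, then one or more of any character, then optionally any character (captured as 'word'); then one or more of a non-digit, then a digit, then zero or more of any character except [tel] (non-capturing group); then one or more of any character (captured).
`findall` packs the 2 group values into a tuple for every match.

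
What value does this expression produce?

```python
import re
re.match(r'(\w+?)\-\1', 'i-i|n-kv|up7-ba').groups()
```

('i',)

`\1` is not a pattern — it's the concrete string captured by group 1, re-applied verbatim.
With `match`, the pattern is implicitly anchored at the beginning.
The match spans [0:3] → 'i-i'.
Captured: group 1 = 'i'.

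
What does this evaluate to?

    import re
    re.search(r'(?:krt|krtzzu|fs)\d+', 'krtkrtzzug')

`re.search` scans for the first position where the pattern succeeds.
Here the pattern never matches, so the call returns None.

None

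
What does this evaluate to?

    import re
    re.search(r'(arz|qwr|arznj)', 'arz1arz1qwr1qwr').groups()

The match spans [0:3] → 'arz'.
Captured: group 1 = 'arz'.

('arz',)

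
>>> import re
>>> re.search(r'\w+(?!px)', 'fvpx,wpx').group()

'fvpx'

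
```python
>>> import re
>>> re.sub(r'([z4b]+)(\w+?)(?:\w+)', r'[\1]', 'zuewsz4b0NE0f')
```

'[z]'

This matches one or more of one of [z4b] (captured); then one or more of a word character (lazy) (captured); then one or more of a word character (non-capturing group).
Matches: at [0:13] → 'zuewsz4b0NE0f'.
Each match is replaced using the text its own group 1 captured.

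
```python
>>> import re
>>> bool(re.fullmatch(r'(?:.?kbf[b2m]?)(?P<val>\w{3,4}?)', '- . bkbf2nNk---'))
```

`re.fullmatch` requires the pattern to consume the entire string.
Here the string isn't matched end-to-end, so the call returns None, and `bool(None)` is False.

False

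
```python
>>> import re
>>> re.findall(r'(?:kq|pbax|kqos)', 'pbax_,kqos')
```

['pbax', 'kq']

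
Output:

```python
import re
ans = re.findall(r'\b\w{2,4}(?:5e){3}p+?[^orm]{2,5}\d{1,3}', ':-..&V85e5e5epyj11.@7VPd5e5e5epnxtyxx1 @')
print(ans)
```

['V85e5e5epyj11']

The pattern matches a word boundary (`\b`, zero-width); then 2 to 4 of a word character, then the literal '5e' repeated 3 times, then one or more of a literal 'p' (lazy); then 2 to 5 of any character except [orm], then 1 to 3 of a digit.
Matches: at [5:18] → 'V85e5e5epyj11'.
Since nothing is captured, `findall` lists the 1 matched substring directly.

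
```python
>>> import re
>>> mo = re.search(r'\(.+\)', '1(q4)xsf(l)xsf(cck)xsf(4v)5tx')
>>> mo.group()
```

'(q4)xsf(l)xsf(cck)xsf(4v)'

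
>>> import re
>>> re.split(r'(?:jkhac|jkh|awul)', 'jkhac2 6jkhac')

Branches in `(...|...)` are attempted left-to-right; the first branch that allows the whole pattern to succeed is taken.
Matches to split on: at [0:5] → 'jkhac'; at [8:13] → 'jkhac'.
`split` removes every match and returns the 3 fragments in between.

['', '2 6', '']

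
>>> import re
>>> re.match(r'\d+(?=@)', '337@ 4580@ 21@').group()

'337'

Because the assertion is zero-width, the text it checks is not consumed and won't appear in the result.
`re.match` won't scan ahead — the pattern has to work from the very first character.
The match spans [0:3] → '337'.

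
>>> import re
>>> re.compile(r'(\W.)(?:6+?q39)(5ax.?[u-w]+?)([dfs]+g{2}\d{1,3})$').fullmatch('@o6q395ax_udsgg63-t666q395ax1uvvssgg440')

None

Pattern: a non-word character, then any character (captured); then one or more of the literal '6' (lazy), then the literal 'q39' (non-capturing group); then the literal '5ax', then optionally any character, then one or more of a character in [u-w] (lazy) (captured); then one or more of one of [dfs], then exactly 2 of the literal 'g', then 1 to 3 of a digit (captured); then anchored at the end.
`fullmatch` succeeds only if the pattern covers the string from start to end.
Here the string isn't matched end-to-end, so the call returns None.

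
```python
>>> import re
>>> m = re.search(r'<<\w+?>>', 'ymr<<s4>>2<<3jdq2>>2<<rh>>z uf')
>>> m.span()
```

(3, 9)

The match spans [3:9] → '<<s4>>'.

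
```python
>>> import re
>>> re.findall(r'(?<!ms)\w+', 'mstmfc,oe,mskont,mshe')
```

The negative lookaround is zero-width — it rules out positions where the adjacent text would match, without consuming anything.
Scanning left to right: at [0:6] → 'mstmfc'; at [7:9] → 'oe'; at [10:16] → 'mskont'; at [17:21] → 'mshe'.
No capturing groups, so `findall` returns the 4 full match strings.

['mstmfc', 'oe', 'mskont', 'mshe']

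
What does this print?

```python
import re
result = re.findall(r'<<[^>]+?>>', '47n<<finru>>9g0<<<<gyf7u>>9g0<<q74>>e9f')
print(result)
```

['<<finru>>', '<<<<gyf7u>>', '<<q74>>']

Since nothing is captured, `findall` lists the 3 matched substrings directly.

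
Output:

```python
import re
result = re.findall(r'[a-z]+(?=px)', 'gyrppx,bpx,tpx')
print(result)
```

The positive lookaround only admits positions where the adjacent text matches; those characters stay outside the span.
Walking the string: at [0:4] → 'gyrp'; at [7:8] → 'b'; at [11:12] → 't'.
With no groups in the pattern, `findall` gives back each whole match — 3 here.

['gyrp', 'b', 't']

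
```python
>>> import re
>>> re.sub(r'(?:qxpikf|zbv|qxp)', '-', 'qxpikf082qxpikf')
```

'-082-'

Branches in `(...|...)` are attempted left-to-right; the first branch that allows the whole pattern to succeed is taken.
Matches: at [0:6] → 'qxpikf'; at [9:15] → 'qxpikf'.
Every occurrence is swapped for '-'.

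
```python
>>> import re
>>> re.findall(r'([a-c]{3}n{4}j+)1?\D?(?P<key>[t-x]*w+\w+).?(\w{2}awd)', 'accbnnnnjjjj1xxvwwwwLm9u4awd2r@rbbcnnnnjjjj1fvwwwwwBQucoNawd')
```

This matches exactly 3 of a character in [a-c], then exactly 4 of the literal 'n', then one or more of the literal 'j' (captured); then optionally the literal '1', then optionally a non-digit; then zero or more of a character in [t-x], then one or more of a literal 'w', then one or more of a word character (captured as 'key'); then optionally any character; then exactly 2 of a word character, then the literal 'awd' (captured).
Scanning left to right: at [1:28] match 'ccbnnnnjjjj1xxvwwwwLm9u4awd', groups = ('ccbnnnnjjjj', 'xvwwwwLm9', 'u4awd'); at [32:60] match 'bbcnnnnjjjj1fvwwwwwBQucoNawd', groups = ('bbcnnnnjjjj', 'vwwwwwBQuc', 'oNawd').
With 3 capturing groups, `findall` returns a 3-tuple per match.

[('ccbnnnnjjjj', 'xvwwwwLm9', 'u4awd'), ('bbcnnnnjjjj', 'vwwwwwBQuc', 'oNawd')]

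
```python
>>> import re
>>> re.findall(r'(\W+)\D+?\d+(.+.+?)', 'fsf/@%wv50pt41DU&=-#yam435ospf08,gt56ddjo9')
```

[('/@%', 'pt41DU&=-#yam435ospf08,gt56ddjo9')]

This matches one or more of a non-word character (captured); then one or more of a non-digit (lazy), then one or more of a digit; then one or more of any character, then one or more of any character (lazy) (captured).
Scanning left to right: at [3:42] match '/@%wv50pt41DU&=-#yam435ospf08,gt56ddjo9', groups = ('/@%', 'pt41DU&=-#yam435ospf08,gt56ddjo9').
2 groups means the one result is a tuple of 2 captured strings — 1 here.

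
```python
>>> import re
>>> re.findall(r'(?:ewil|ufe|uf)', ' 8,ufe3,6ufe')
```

Alternation tries branches left to right and keeps the first one that lets the overall match succeed at that position.
No capturing groups, so `findall` returns the 2 full match strings.

['ufe', 'ufe']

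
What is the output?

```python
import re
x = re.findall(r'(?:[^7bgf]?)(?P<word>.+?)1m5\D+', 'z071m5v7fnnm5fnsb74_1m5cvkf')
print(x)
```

['07', '7fnnm5fnsb74_']

Lazy quantifiers expand one character at a time until the remainder of the pattern can match.
With a single group, `findall` returns only what that group captured — 2 items.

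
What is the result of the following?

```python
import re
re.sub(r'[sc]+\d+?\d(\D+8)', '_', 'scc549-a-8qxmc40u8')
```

Pattern: one or more of one of [sc]; then one or more of a digit (lazy), then a digit; then one or more of a non-digit, then the literal '8' (captured).
`sub` substitutes '_' at each match site.

'_qxm_'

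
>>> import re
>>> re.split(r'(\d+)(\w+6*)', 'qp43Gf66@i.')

['qp', '43', 'Gf66', '@i.']

Pattern: one or more of a digit (captured); then one or more of a word character, then zero or more of the literal '6' (captured).
With a capturing group present, the delimiter's captured portion is kept in the result list.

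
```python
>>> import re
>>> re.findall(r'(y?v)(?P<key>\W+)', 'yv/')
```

This matches optionally a literal 'y', then a literal 'v' (captured); then one or more of a non-word character (captured as 'key').
Matches: at [0:3] match 'yv/', groups = ('yv', '/').
With 2 capturing groups, `findall` returns a 2-tuple per match.

[('yv', '/')]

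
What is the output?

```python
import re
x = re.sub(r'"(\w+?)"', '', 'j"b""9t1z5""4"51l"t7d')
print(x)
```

j51l"t7d

Every occurrence is swapped for ''.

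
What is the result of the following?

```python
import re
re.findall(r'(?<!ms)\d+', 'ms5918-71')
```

A negative assertion filters positions out without eating any characters.
Scanning left to right: at [3:6] → '918'; at [7:9] → '71'.
Since nothing is captured, `findall` lists the 2 matched substrings directly.

['918', '71']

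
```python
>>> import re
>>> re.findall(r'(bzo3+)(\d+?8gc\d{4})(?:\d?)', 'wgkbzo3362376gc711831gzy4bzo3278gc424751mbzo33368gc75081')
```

[('bzo3', '278gc4247'), ('bzo333', '68gc7508')]

The pattern matches the literal 'bzo', then one or more of the literal '3' (captured); then one or more of a digit (lazy), then the literal '8gc', then exactly 4 of a digit (captured); then optionally a digit (non-capturing group).
Scanning left to right: at [25:39] match 'bzo3278gc42475', groups = ('bzo3', '278gc4247'); at [41:56] match 'bzo33368gc75081', groups = ('bzo333', '68gc7508').
Multiple groups make `findall` return tuples — one 2-tuple for each match.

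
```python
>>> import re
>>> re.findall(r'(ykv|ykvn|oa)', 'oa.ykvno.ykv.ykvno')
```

['oa', 'ykv', 'ykv', 'ykv']

Alternation isn't longest-match — the leftmost alternative that fits at this position is chosen.
`findall` collects group 1 from each match (4 total).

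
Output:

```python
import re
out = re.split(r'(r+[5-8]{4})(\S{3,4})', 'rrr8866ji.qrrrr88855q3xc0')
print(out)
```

['', 'rrr8866', 'ji.q', '', 'rrrr8885', '5q3x', 'c0']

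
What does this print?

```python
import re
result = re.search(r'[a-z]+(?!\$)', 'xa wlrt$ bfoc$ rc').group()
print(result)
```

xa

The negative lookahead/lookbehind blocks any match where the forbidden context is present.
`re.search` scans for the first position where the pattern succeeds.
The match spans [0:2] → 'xa'.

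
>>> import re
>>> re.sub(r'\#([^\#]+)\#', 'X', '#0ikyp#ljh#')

'Xljh#'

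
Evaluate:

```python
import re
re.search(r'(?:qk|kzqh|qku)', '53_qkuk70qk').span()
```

(3, 5)

`|` is ordered: at each position the engine commits to the first alternative that works.
`search` walks the string left to right and returns the first match it finds.
The match spans [3:5] → 'qk'.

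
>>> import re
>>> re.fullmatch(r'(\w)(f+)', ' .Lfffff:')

None

This matches a word character (captured); then one or more of a literal 'f' (captured).
`re.fullmatch` is like wrapping the pattern in `^…$` (in single-line mode).
Here the string isn't matched end-to-end, so the call returns None.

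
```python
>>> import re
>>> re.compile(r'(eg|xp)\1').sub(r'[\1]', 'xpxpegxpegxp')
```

'[xp]egxpegxp'

A backreference is literal: `\1` must see the identical characters the first group matched.
Matches: at [0:4] → 'xpxp'.
Each match is replaced using the text its own group 1 captured.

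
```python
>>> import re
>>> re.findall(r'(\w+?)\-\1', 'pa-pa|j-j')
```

`\1` is not a pattern — it's the concrete string captured by group 1, re-applied verbatim.
Because there's exactly one group, `findall` drops the full match and keeps group 1 from each hit.

['pa', 'j']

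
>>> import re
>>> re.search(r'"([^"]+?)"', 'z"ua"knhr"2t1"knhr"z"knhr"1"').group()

'"ua"'

The match spans [1:5] → '"ua"'.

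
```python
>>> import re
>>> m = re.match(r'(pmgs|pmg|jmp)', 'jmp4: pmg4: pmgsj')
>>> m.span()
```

`re.match` only tries the pattern at the start of the string.
The match spans [0:3] → 'jmp'.

(0, 3)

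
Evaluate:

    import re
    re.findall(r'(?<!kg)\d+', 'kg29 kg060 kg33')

A negative assertion filters positions out without eating any characters.
Scanning left to right: at [3:4] → '9'; at [8:10] → '60'; at [14:15] → '3'.
With no groups in the pattern, `findall` gives back each whole match — 3 here.

['9', '60', '3']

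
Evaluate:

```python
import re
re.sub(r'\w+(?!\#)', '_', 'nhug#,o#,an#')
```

'_g#,o#,_n#'

A negative assertion filters positions out without eating any characters.
Each match is replaced by '_'.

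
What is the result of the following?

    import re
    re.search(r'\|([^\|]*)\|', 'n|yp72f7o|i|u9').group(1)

Unlike `match`, `search` isn't anchored — it looks for the pattern anywhere in the string.
The match spans [1:10] → '|yp72f7o|'.
Captured: group 1 = 'yp72f7o'.

'yp72f7o'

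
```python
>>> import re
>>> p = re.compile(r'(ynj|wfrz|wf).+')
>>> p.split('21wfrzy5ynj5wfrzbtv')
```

['21', 'wfrz', '']

Alternation isn't longest-match — the leftmost alternative that fits at this position is chosen.
Matches to split on: at [2:19] → 'wfrzy5ynj5wfrzbtv'.
`re.split` interleaves the captured-group text with the surrounding fragments.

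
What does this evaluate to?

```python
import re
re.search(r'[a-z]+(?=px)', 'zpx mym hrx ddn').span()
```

(0, 1)

The positive lookaround only admits positions where the adjacent text matches; those characters stay outside the span.
The match spans [0:1] → 'z'.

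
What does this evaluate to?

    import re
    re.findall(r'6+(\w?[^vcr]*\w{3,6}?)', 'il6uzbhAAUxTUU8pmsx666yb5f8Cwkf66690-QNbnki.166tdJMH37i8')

With a single group, `findall` returns only what that group captured — 1 item.

['uzbhAAUxTUU8pmsx666yb5f8Cwkf66690-QNbnki.166tdJMH37i8']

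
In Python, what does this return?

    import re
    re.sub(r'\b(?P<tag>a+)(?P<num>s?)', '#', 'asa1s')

This matches a word boundary (`\b`, zero-width); then one or more of a literal 'a' (captured as 'tag'); then optionally a literal 's' (captured as 'num').
Matches: at [0:2] → 'as'.
`sub` substitutes '#' at each match site.

'#a1s'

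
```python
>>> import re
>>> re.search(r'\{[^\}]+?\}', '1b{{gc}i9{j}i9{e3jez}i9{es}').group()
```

The match spans [2:7] → '{{gc}'.

'{{gc}'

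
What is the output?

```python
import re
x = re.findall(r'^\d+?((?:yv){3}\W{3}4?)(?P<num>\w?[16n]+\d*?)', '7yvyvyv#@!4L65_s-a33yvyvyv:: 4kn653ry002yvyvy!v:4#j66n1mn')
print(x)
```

[('yvyvyv#@!4', 'L6')]

A non-greedy quantifier consumes as few characters as it can — just enough that the remainder of the pattern still matches from where it stops; whatever follows it matches normally.
2 groups means the one result is a tuple of 2 captured strings — 1 here.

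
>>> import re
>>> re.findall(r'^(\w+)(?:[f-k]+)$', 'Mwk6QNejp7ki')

['Mwk6QNejp7k']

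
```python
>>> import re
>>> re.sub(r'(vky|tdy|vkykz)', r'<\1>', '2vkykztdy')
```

'2<vky>kz<tdy>'

`|` is ordered: at each position the engine commits to the first alternative that works.
Matches: at [1:4] → 'vky'; at [6:9] → 'tdy'.
The replacement refers to a captured group, so each match is rewritten using its own captured text.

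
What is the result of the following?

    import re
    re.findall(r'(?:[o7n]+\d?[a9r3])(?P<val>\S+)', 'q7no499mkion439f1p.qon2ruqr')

Pattern: one or more of one of [o7n], then optionally a digit, then one of [a9r3] (non-capturing group); then one or more of a non-whitespace character (captured as 'val').
Walking the string: at [1:27] match '7no499mkion439f1p.qon2ruqr', group 1 = '9mkion439f1p.qon2ruqr'.
`findall` collects group 1 from the one match (1 total).

['9mkion439f1p.qon2ruqr']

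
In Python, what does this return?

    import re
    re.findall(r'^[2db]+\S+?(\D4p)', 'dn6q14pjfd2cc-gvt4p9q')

['t4p']

One capturing group, so `findall` returns just the captured substring from the one match — 1 in all.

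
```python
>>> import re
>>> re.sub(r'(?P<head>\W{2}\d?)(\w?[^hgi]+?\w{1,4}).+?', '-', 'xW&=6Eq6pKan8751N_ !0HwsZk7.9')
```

'xW-8751N_-9'

A `+?`/`*?`/`{m,n}?` starts at its minimum and grows only as far as needed for what follows to match.
`sub` substitutes '-' at each match site.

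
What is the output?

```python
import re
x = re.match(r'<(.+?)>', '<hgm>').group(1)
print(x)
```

hgm

`match` is anchored at position 0; if the pattern doesn't fit there, it returns None.
The match spans [0:5] → '<hgm>'.
Captured: group 1 = 'hgm'.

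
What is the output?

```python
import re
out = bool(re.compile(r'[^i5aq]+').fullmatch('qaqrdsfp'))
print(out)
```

Pattern: one or more of any character except [i5aq].
`re.fullmatch` is like wrapping the pattern in `^…$` (in single-line mode).
Here the string isn't matched end-to-end, so the call returns None, and `bool(None)` is False.

False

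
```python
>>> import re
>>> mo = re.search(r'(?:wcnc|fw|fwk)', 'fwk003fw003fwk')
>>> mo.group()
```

'fw'

Alternation isn't longest-match — the leftmost alternative that fits at this position is chosen.
`re.search` tries every starting position until one works.
The match spans [0:2] → 'fw'.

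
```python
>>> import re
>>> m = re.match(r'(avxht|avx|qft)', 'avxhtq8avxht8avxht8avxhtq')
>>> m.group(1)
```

'avxht'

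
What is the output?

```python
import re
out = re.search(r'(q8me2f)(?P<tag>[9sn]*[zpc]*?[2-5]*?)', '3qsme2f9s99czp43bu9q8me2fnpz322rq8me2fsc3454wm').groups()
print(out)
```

The match spans [19:26] → 'q8me2fn'.
Captured: group 1 = 'q8me2f', group 2 = 'n'.

('q8me2f', 'n')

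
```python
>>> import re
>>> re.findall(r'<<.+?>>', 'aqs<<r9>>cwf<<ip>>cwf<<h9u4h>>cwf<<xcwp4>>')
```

Walking the string: at [3:9] → '<<r9>>'; at [12:18] → '<<ip>>'; at [21:30] → '<<h9u4h>>'; at [33:42] → '<<xcwp4>>'.
With no groups in the pattern, `findall` gives back each whole match — 4 here.

['<<r9>>', '<<ip>>', '<<h9u4h>>', '<<xcwp4>>']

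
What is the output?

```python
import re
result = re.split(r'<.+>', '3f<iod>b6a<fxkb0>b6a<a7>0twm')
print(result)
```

['3f', '0twm']

Matches to split on: at [2:24] → '<iod>b6a<fxkb0>b6a<a7>'.
`split` removes every match and returns the 2 fragments in between.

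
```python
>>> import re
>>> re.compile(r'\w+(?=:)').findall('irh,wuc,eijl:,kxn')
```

['eijl']

The lookaround is zero-width — it requires the adjacent text to match without consuming it, so the asserted text isn't part of the match.
Since nothing is captured, `findall` lists the 1 matched substring directly.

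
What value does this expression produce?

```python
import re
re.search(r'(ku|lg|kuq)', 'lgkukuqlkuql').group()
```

`re.search` tries every starting position until one works.
The match spans [0:2] → 'lg'.
Captured: group 1 = 'lg'.

'lg'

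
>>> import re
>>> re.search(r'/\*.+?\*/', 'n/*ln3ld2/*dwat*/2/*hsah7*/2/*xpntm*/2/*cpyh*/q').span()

With the lazy modifier that quantifier settles for the fewest repetitions that let the rest of the pattern succeed (the atoms after it are unaffected and can still be greedy).
`re.search` tries every starting position until one works.
The match spans [1:17] → '/*ln3ld2/*dwat*/'.

(1, 17)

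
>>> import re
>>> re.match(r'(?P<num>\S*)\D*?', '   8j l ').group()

Pattern: zero or more of a non-whitespace character (captured as 'num'); then zero or more of a non-digit (lazy).
With the lazy modifier that quantifier settles for the fewest repetitions that let the rest of the pattern succeed (the atoms after it are unaffected and can still be greedy).
With `match`, the pattern is implicitly anchored at the beginning.
The match spans [0:0] → ''.
Captured: group 1 = ''.

''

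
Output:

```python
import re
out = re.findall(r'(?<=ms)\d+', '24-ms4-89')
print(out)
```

['4']

The `(?=…)`/`(?<=…)` assertion just peeks at neighbouring text; it doesn't advance the match position.
No capturing groups, so `findall` returns the 1 full match string.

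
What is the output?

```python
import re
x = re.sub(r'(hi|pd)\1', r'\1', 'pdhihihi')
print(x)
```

pdhihi

A backreference is literal: `\1` must see the identical characters the first group matched.
Matches: at [2:6] → 'hihi'.
The replacement refers to a captured group, so each match is rewritten using its own captured text.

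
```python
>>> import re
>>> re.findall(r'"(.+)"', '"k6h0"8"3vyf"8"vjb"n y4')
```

['k6h0"8"3vyf"8"vjb']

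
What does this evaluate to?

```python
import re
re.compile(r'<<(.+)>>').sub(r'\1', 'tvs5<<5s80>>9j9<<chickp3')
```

Matches: at [4:12] → '<<5s80>>'.
Each match is replaced using the text its own group 1 captured.

'tvs55s809j9<<chickp3'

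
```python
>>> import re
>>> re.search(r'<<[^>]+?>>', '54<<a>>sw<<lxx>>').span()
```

(2, 7)

Unlike `match`, `search` isn't anchored — it looks for the pattern anywhere in the string.
The match spans [2:7] → '<<a>>'.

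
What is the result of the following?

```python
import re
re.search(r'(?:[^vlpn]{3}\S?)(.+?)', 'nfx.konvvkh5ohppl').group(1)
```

The match spans [1:6] → 'fx.ko'.
Captured: group 1 = 'o'.

'o'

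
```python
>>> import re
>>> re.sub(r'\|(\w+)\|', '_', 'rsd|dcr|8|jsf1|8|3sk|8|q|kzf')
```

'rsd_8_8_8_kzf'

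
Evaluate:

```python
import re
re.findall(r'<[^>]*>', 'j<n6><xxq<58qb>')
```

['<n6>', '<xxq<58qb>']

Matches: at [1:5] → '<n6>'; at [5:15] → '<xxq<58qb>'.
With no groups in the pattern, `findall` gives back each whole match — 2 here.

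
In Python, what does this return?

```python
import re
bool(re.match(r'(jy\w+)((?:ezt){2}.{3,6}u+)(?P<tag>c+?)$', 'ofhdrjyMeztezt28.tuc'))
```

`match` is anchored at position 0; if the pattern doesn't fit there, it returns None.
Here the string doesn't start with a match, so the call returns None, and `bool(None)` is False.

False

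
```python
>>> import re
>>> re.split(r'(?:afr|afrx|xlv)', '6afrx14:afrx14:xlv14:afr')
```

Branches in `(...|...)` are attempted left-to-right; the first branch that allows the whole pattern to succeed is taken.
`split` removes every match and returns the 5 fragments in between.

['6', 'x14:', 'x14:', '14:', '']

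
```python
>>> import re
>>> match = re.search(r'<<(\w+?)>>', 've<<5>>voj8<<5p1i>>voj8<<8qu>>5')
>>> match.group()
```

'<<5>>'

`re.search` tries every starting position until one works.
The match spans [2:7] → '<<5>>'.
Captured: group 1 = '5'.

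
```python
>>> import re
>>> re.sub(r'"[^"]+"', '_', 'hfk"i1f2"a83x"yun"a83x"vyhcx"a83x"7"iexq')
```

'hfk_a83x_a83x_a83x_iexq'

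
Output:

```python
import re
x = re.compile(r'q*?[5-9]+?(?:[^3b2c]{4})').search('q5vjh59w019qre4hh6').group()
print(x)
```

q5vjh5

This matches zero or more of a literal 'q' (lazy), then one or more of a character in [5-9] (lazy); then exactly 4 of any character except [3b2c] (non-capturing group).
`re.search` scans for the first position where the pattern succeeds.
The match spans [0:6] → 'q5vjh5'.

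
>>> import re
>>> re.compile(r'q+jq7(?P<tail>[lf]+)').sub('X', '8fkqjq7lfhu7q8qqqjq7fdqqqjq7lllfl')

'8fkXhu7q8XdX'

Pattern: one or more of a literal 'q', then the literal 'jq7'; then one or more of one of [lf] (captured as 'tail').
Matches: at [3:9] → 'qjq7lf'; at [14:21] → 'qqqjq7f'; at [22:33] → 'qqqjq7lllfl'.
Every occurrence is swapped for 'X'.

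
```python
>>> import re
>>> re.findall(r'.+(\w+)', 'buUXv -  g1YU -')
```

Pattern: one or more of any character; then one or more of a word character (captured).
With a single group, `findall` returns only what that group captured — 1 item.

['U']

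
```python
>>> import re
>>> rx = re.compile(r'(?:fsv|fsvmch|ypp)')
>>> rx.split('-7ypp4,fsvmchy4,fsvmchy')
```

Alternation isn't longest-match — the leftmost alternative that fits at this position is chosen.
Matches to split on: at [2:5] → 'ypp'; at [7:10] → 'fsv'; at [16:19] → 'fsv'.
Each match becomes a cut point; 4 segments remain.

['-7', '4,', 'mchy4,', 'mchy']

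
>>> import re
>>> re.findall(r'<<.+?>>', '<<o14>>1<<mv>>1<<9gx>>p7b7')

['<<o14>>', '<<mv>>', '<<9gx>>']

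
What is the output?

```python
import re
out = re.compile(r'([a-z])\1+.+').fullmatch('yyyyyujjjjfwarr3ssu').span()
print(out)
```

(0, 19)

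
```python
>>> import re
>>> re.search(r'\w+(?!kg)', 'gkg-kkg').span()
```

The negative lookahead/lookbehind blocks any match where the forbidden context is present.
Unlike `match`, `search` isn't anchored — it looks for the pattern anywhere in the string.
The match spans [0:3] → 'gkg'.

(0, 3)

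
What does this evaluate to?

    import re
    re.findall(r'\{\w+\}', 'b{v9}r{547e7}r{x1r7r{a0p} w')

['{v9}', '{547e7}', '{a0p}']

Scanning left to right: at [1:5] → '{v9}'; at [6:13] → '{547e7}'; at [20:25] → '{a0p}'.
With no groups in the pattern, `findall` gives back each whole match — 3 here.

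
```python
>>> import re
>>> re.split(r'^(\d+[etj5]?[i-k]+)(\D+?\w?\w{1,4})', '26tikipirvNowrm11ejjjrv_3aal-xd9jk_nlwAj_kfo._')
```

The pattern matches anchored at the start of the string; then one or more of a digit, then optionally one of [etj5], then one or more of a character in [i-k] (captured); then one or more of a non-digit (lazy), then optionally a word character, then 1 to 4 of a word character (captured).
Matches to split on: at [0:12] → '26tikipirvNo'.
`re.split` interleaves the captured-group text with the surrounding fragments.

['', '26tiki', 'pirvNo', 'wrm11ejjjrv_3aal-xd9jk_nlwAj_kfo._']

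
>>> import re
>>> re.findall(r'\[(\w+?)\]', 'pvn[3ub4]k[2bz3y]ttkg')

Scanning left to right: at [3:9] match '[3ub4]', group 1 = '3ub4'; at [10:17] match '[2bz3y]', group 1 = '2bz3y'.
One capturing group, so `findall` returns just the captured substring from each match — 2 in all.

['3ub4', '2bz3y']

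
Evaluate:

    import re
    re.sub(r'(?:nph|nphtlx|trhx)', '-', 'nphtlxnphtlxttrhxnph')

'-tlx-tlxt--'

Branches in `(...|...)` are attempted left-to-right; the first branch that allows the whole pattern to succeed is taken.
Matches: at [0:3] → 'nph'; at [6:9] → 'nph'; at [13:17] → 'trhx'; at [17:20] → 'nph'.
Every occurrence is swapped for '-'.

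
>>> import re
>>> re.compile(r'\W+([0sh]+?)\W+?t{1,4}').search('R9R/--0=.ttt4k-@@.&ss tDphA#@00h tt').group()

The pattern matches one or more of a non-word character; then one or more of one of [0sh] (lazy) (captured); then one or more of a non-word character (lazy), then 1 to 4 of a literal 't'.
`re.search` tries every starting position until one works.
The match spans [3:12] → '/--0=.ttt'.
Captured: group 1 = '0'.

'/--0=.ttt'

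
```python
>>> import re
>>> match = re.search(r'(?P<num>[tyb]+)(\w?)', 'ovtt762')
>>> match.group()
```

This matches one or more of one of [tyb] (captured as 'num'); then optionally a word character (captured).
The match spans [2:5] → 'tt7'.

'tt7'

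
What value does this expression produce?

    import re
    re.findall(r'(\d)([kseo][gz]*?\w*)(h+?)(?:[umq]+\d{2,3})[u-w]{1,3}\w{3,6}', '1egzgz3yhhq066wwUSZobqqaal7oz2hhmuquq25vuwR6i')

[('1', 'egzgz3yhhq066wwUSZobqqaal7oz2h', 'h')]

Pattern: a digit (captured); then one of [kseo], then zero or more of one of [gz] (lazy), then zero or more of a word character (captured); then one or more of a literal 'h' (lazy) (captured); then one or more of one of [umq], then 2 to 3 of a digit (non-capturing group); then 1 to 3 of a character in [u-w], then 3 to 6 of a word character.
Matches: at [0:45] match '1egzgz3yhhq066wwUSZobqqaal7oz2hhmuquq25vuwR6i', groups = ('1', 'egzgz3yhhq066wwUSZobqqaal7oz2h', 'h').
`findall` packs the 3 group values into a tuple for every match.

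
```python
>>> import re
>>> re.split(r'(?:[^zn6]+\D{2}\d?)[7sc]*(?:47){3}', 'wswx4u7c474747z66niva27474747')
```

['wswx4u7c474747z66n', '']

The pattern matches one or more of any character except [zn6], then exactly 2 of a non-digit, then optionally a digit (non-capturing group); then zero or more of one of [7sc], then the literal '47' repeated 3 times.
Matches to split on: at [18:29] → 'iva27474747'.
The string is cut at each match, leaving 2 pieces.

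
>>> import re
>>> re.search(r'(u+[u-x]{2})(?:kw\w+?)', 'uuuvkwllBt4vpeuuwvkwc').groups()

The match spans [0:7] → 'uuuvkwl'.
Captured: group 1 = 'uuuv'.

('uuuv',)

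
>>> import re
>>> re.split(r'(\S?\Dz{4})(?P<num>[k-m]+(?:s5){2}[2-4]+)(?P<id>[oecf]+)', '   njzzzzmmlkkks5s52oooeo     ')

['   ', 'njzzzz', 'mmlkkks5s52', 'oooeo', '     ']

Pattern: optionally a non-whitespace character, then a non-digit, then exactly 4 of the literal 'z' (captured); then one or more of a character in [k-m], then the literal 's5' repeated 2 times, then one or more of a character in [2-4] (captured as 'num'); then one or more of one of [oecf] (captured as 'id').
Matches to split on: at [3:25] → 'njzzzzmmlkkks5s52oooeo'.
The group in the pattern means `split` returns the separators' captures alongside the pieces.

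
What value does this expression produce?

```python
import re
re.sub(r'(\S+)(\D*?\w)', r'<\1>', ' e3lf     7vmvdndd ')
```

The pattern matches one or more of a non-whitespace character (captured); then zero or more of a non-digit (lazy), then a word character (captured).
Matches: at [1:11] → 'e3lf     7'; at [11:18] → 'vmvdndd'.
Each match is replaced using the text its own group 1 captured.

' <e3lf><vmvdnd> '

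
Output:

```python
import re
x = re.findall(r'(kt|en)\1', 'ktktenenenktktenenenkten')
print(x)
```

['kt', 'en', 'kt', 'en']

After group 1 captures some text, `\1` only succeeds where that same text appears again.
Scanning left to right: at [0:4] match 'ktkt', group 1 = 'kt'; at [4:8] match 'enen', group 1 = 'en'; at [10:14] match 'ktkt', group 1 = 'kt'; at [14:18] match 'enen', group 1 = 'en'.
Because there's exactly one group, `findall` drops the full match and keeps group 1 from each hit.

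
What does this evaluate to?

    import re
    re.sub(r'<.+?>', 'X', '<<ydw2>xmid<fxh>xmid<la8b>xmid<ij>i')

The `?` after the quantifier makes it lazy — it takes as little as possible before letting the rest of the pattern try.
Each match is replaced by 'X'.

'XxmidXxmidXxmidXi'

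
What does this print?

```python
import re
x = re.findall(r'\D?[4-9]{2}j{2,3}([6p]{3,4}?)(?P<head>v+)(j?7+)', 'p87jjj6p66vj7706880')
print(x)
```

[('6p66', 'v', 'j77')]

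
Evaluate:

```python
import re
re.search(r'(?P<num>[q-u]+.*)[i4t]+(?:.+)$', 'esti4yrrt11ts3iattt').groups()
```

('sti4yrrt11ts3iat',)

The pattern matches one or more of a character in [q-u], then zero or more of any character (captured as 'num'); then one or more of one of [i4t]; then one or more of any character (non-capturing group); then anchored at the end.
Unlike `match`, `search` isn't anchored — it looks for the pattern anywhere in the string.
The match spans [1:19] → 'sti4yrrt11ts3iattt'.
Captured: group 1 = 'sti4yrrt11ts3iat'.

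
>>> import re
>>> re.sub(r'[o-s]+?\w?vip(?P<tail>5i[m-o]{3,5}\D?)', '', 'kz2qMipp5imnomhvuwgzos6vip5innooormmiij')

'kz2qMipp5imnomhvuwgzmmiij'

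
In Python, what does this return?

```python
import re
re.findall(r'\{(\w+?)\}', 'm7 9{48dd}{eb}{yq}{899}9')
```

['48dd', 'eb', 'yq', '899']

`findall` collects group 1 from each match (4 total).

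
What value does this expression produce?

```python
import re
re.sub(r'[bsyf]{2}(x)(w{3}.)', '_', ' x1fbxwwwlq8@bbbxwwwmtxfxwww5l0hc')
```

' x1_q8@b_txfxwww5l0hc'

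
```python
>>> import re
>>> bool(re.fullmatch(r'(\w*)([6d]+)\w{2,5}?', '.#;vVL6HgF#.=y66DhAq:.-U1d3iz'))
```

Pattern: zero or more of a word character (captured); then one or more of one of [6d] (captured); then 2 to 5 of a word character (lazy).
`re.fullmatch` is like wrapping the pattern in `^…$` (in single-line mode).
Here there's no way to consume every character, so the call returns None, and `bool(None)` is False.

False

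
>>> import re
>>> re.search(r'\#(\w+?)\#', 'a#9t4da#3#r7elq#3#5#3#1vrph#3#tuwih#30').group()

`re.search` scans for the first position where the pattern succeeds.
The match spans [1:8] → '#9t4da#'.
Captured: group 1 = '9t4da'.

'#9t4da#'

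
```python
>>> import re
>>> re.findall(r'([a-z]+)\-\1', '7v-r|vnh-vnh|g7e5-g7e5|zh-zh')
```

['vnh', 'zh']

The backreference `\1` re-matches whatever the first group consumed, character for character.
`findall` collects group 1 from each match (2 total).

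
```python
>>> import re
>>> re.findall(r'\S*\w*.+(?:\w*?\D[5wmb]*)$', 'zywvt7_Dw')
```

This matches zero or more of a non-whitespace character; then zero or more of a word character, then one or more of any character; then zero or more of a word character (lazy), then a non-digit, then zero or more of one of [5wmb] (non-capturing group); then anchored at the end.
Scanning left to right: at [0:9] → 'zywvt7_Dw'.
No capturing groups, so `findall` returns the 1 full match string.

['zywvt7_Dw']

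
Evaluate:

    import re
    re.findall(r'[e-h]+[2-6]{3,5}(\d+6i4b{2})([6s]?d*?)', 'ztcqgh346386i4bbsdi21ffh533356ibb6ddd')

A non-greedy quantifier consumes as few characters as it can — just enough that the remainder of the pattern still matches from where it stops; whatever follows it matches normally.
`findall` packs the 2 group values into a tuple for every match.

[('86i4bb', 's')]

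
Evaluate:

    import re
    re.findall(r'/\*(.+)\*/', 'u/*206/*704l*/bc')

['206/*704l']

Scanning left to right: at [1:14] match '/*206/*704l*/', group 1 = '206/*704l'.
One capturing group, so `findall` returns just the captured substring from the one match — 1 in all.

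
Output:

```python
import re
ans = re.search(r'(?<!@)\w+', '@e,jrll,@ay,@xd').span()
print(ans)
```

(3, 7)

`(?!…)`/`(?<!…)` only lets a position through if the neighbouring text does NOT match; no characters are consumed.
Unlike `match`, `search` isn't anchored — it looks for the pattern anywhere in the string.
The match spans [3:7] → 'jrll'.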